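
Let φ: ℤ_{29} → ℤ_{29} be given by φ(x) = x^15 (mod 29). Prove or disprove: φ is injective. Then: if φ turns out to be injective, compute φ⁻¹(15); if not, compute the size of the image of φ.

14

Since 29 is prime, the nonzero elements of ℤ_{29} form a cyclic group of order 28.
As gcd(15, 28) = 1, raising to the 15th power is a bijection on this group: if s^15 ≡ t^15 then (st^{−1})^15 = 1, and the only element of order dividing gcd(15, 28) = 1 is 1, so s = t.
With φ(0) = 0 this makes φ injective on all of ℤ_{29}, hence bijective (finite equal-size domain and codomain). In particular φ is injective.
Since φ is injective, we find the preimage of 15. The inverse of x ↦ x^15 on (ℤ_{29})^× is x ↦ x^15, because 15·15 = 225 = 8·28 + 1 ≡ 1 (mod 28) and x^{28} = 1 for x ≠ 0 (Fermat). So φ⁻¹(15) = 15^15 mod 29.
Repeated squaring mod 29: 15^1 ≡ 15, 15^2 ≡ 15² = 225 ≡ 22, 15^4 ≡ 22² = 484 ≡ 20, 15^8 ≡ 20² = 400 ≡ 23. Since 15 = 8 + 4 + 2 + 1, 15^15 ≡ 23·20·22·15: 23·20 = 460 ≡ 25, then 25·22 = 550 ≡ 28, then 28·15 = 420 ≡ 14. So 15^15 ≡ 14 (mod 29).
Hence φ⁻¹(15) = 14.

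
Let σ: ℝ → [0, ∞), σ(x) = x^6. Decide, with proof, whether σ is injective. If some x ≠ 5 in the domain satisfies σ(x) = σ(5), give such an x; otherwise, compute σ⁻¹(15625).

-5

σ(5) = 15625 = (−5)^6 = σ(−5) (since 6 is even), with 5 ≠ −5. So σ is not injective.
For the follow-up, such an x exists: taking x = −5 ∈ ℝ gives σ(−5) = 15625 = σ(5) with −5 ≠ 5.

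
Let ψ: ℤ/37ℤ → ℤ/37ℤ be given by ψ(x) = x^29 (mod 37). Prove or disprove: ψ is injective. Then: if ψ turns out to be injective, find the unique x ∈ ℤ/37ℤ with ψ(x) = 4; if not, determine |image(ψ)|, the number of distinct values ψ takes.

25

Since 37 is prime, the nonzero elements of ℤ/37ℤ form a cyclic group of order 36.
As gcd(29, 36) = 1, raising to the 29th power is a bijection on this group: if x_1^29 ≡ x_2^29 then (x_1x_2^{−1})^29 = 1, and the only element of order dividing gcd(29, 36) = 1 is 1, so x_1 = x_2.
With ψ(0) = 0 this makes ψ injective on all of ℤ/37ℤ, hence bijective (finite equal-size domain and codomain). In particular ψ is injective.
Since ψ is injective, we find the preimage of 4. The inverse of x ↦ x^29 on (ℤ/37ℤ)^× is x ↦ x^5, because 29·5 = 145 = 4·36 + 1 ≡ 1 (mod 36) and x^{36} = 1 for x ≠ 0 (Fermat). So ψ⁻¹(4) = 4^5 mod 37.
Repeated squaring mod 37: 4^1 ≡ 4, 4^2 ≡ 4² = 16, 4^4 ≡ 16² = 256 ≡ 34. Since 5 = 4 + 1, 4^5 ≡ 34·4: 34·4 = 136 ≡ 25. So 4^5 ≡ 25 (mod 37).
Hence ψ⁻¹(4) = 25.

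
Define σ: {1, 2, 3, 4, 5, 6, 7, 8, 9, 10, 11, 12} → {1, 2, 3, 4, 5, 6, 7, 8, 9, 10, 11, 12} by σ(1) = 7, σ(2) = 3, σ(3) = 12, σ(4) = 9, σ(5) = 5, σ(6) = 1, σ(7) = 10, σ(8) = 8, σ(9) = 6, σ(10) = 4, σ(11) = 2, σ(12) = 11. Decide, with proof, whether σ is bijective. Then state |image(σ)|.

12

The values 7, 3, 12, 9, 5, 1, 10, 8, 6, 4, 2, 11 are a permutation of {1, 2, 3, 4, 5, 6, 7, 8, 9, 10, 11, 12}: each element appears exactly once.
So σ is injective and surjective, hence bijective.
The image of σ is {1, 2, 3, 4, 5, 6, 7, 8, 9, 10, 11, 12}, which has 12 elements.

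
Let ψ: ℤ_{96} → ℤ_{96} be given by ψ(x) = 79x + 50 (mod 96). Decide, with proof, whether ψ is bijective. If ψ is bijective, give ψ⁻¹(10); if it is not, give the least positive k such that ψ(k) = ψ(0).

If ψ(x_1) = ψ(x_2), then 79x_1 ≡ 79x_2 (mod 96). Because gcd(79, 96) = 1, we may cancel 79 to get x_1 ≡ x_2 (mod 96).
We now compute 79⁻¹ mod 96 explicitly. Euclid's algorithm: 96 = 1·79 + 17, 79 = 4·17 + 11, 17 = 1·11 + 6, 11 = 1·6 + 5, 6 = 1·5 + 1; back-substituting gives 1 = 79·79 − 65·96, so 79⁻¹ ≡ 79 (mod 96).
For any y ∈ ℤ_{96}, x = 79(y − 50) mod 96 satisfies ψ(x) = 79·79(y − 50) + 50 ≡ y (since 79·79 ≡ 1 mod 96). So every y has a preimage.
Hence ψ is bijective.
Since ψ is bijective, we find ψ⁻¹(10): we need 79x ≡ 10 − 50 ≡ 56 (mod 96). Using 79⁻¹ = 79: x ≡ 79·56 = 4424 = 46·96 + 8, so x = 8.
Check: ψ(8) = 79·8 + 50 = 682 = 7·96 + 10 ≡ 10 (mod 96).

8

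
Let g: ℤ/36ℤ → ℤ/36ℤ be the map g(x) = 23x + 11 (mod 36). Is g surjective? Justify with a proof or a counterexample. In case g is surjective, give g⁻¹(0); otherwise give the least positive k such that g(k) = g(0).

Since gcd(23, 36) = 1, 23 is invertible modulo 36. Euclid's algorithm: 36 = 1·23 + 13, 23 = 1·13 + 10, 13 = 1·10 + 3, 10 = 3·3 + 1; back-substituting gives 1 = 11·23 − 7·36, so 23⁻¹ ≡ 11 (mod 36).
For any y ∈ ℤ/36ℤ, x = 11(y − 11) mod 36 satisfies g(x) = 23·11(y − 11) + 11 ≡ y (since 23·11 ≡ 1 mod 36). So every y has a preimage.
Thus g is surjective.
Since g is surjective, we compute g⁻¹(0): solve 23x + 11 ≡ 0 (mod 36), i.e. 23x ≡ 25 (mod 36).
Multiplying by 23⁻¹ = 11 gives x ≡ 11·25 = 275 = 7·36 + 23 ≡ 23 (mod 36).
Check: g(23) = 23·23 + 11 = 540 = 15·36 + 0 ≡ 0 (mod 36).

23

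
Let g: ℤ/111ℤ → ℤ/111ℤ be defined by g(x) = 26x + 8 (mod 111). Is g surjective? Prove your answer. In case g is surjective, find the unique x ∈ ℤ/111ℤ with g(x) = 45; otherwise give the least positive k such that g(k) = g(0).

By definition, g is surjective if every y in the codomain equals g(x) for some x in the domain.
Since gcd(26, 111) = 1, 26 is invertible modulo 111. Euclid's algorithm: 111 = 4·26 + 7, 26 = 3·7 + 5, 7 = 1·5 + 2, 5 = 2·2 + 1; back-substituting gives 1 = 47·26 − 11·111, so 26⁻¹ ≡ 47 (mod 111).
For any y ∈ ℤ/111ℤ, x = 47(y − 8) mod 111 satisfies g(x) = 26·47(y − 8) + 8 ≡ y (since 26·47 ≡ 1 mod 111). So every y has a preimage.
Therefore g is surjective.
Since g is surjective, we compute g⁻¹(45): solve 26x + 8 ≡ 45 (mod 111), i.e. 26x ≡ 37 (mod 111).
Multiplying by 26⁻¹ = 47 gives x ≡ 47·37 = 1739 = 15·111 + 74 ≡ 74 (mod 111).
Check: g(74) = 26·74 + 8 = 1932 = 17·111 + 45 ≡ 45 (mod 111).

74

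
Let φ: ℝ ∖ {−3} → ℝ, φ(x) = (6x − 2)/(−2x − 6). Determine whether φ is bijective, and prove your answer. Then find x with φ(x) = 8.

If φ(x) = −3, cross-multiplying gives −2(6x − 2) = 6(−2x − 6), which simplifies to 4 = −36 — false.  So −3 has no preimage and φ is not surjective.
Therefore φ is not bijective.
Solving φ(x) = 8: cross-multiplying gives 6x − 2 = 8(−2x − 6), which rearranges to 22x = −46, so x = −23/11.

-23/11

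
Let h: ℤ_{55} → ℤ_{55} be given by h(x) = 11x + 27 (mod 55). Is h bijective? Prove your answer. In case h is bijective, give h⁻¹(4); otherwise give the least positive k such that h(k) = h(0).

5

We have gcd(11, 55) = 11 > 1. Taking a = 0 and b = 5: h(0) = 27 and h(5) = 11·5 + 27 = 82 ≡ 27 (mod 55).
So h(0) = h(5) while 0 ≠ 5, so h is not injective, hence not bijective.
Since h is not bijective, we find the least positive k with h(k) = h(0): this means 11k ≡ 0 (mod 55), i.e. 55 ∣ 11k. Since gcd(11, 55) = 11, dividing through by 11 this holds exactly when 5 ∣ k.
The smallest positive such k is 5.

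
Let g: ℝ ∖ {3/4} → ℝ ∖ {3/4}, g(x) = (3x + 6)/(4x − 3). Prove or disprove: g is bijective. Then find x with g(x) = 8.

Suppose g(u) = g(v). Cross-multiplying: (3u + 6)(4v − 3) = (3v + 6)(4u − 3).
Expanding both sides and cancelling the symmetric terms leaves −33·(u − v) = 0. Since −33 ≠ 0, u = v. Therefore g is injective.
For any y ≠ 3/4, solving y(4x − 3) = 3x + 6 for x gives a well-defined x ≠ 3/4. So g is surjective.
Thus g is bijective.
Solving g(x) = 8: cross-multiplying gives 3x + 6 = 8(4x − 3), which rearranges to −29x = −30, so x = 30/29.

30/29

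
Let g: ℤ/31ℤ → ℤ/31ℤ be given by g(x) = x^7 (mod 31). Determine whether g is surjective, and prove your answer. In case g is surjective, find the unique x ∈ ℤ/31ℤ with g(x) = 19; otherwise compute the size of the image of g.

Since 31 is prime, the nonzero elements of ℤ/31ℤ form a cyclic group of order 30.
As gcd(7, 30) = 1, raising to the 7th power is a bijection on this group: if x_1^7 ≡ x_2^7 then (x_1x_2^{−1})^7 = 1, and the only element of order dividing gcd(7, 30) = 1 is 1, so x_1 = x_2.
With g(0) = 0 this makes g injective on all of ℤ/31ℤ, hence bijective (finite equal-size domain and codomain). In particular g is surjective.
Since g is surjective, we find the preimage of 19. The inverse of x ↦ x^7 on (ℤ/31ℤ)^× is x ↦ x^13, because 7·13 = 91 = 3·30 + 1 ≡ 1 (mod 30) and x^{30} = 1 for x ≠ 0 (Fermat). So g⁻¹(19) = 19^13 mod 31.
Repeated squaring mod 31: 19^1 ≡ 19, 19^2 ≡ 19² = 361 ≡ 20, 19^4 ≡ 20² = 400 ≡ 28, 19^8 ≡ 28² = 784 ≡ 9. Since 13 = 8 + 4 + 1, 19^13 ≡ 9·28·19: 9·28 = 252 ≡ 4, then 4·19 = 76 ≡ 14. So 19^13 ≡ 14 (mod 31).
Hence g⁻¹(19) = 14.

14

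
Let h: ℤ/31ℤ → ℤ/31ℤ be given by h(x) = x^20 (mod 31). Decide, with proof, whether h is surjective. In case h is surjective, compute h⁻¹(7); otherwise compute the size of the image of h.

h(1) = 1^20 = 1.
h(2): Repeated squaring mod 31: 2^1 ≡ 2, 2^2 ≡ 2² = 4, 2^4 ≡ 4² = 16, 2^8 ≡ 16² = 256 ≡ 8, 2^16 ≡ 8² = 64 ≡ 2. Since 20 = 16 + 4, 2^20 ≡ 2·16: 2·16 = 32 ≡ 1. So 2^20 ≡ 1 (mod 31).
So h(1) = h(2) = 1 while 1 ≠ 2, thus h is not injective.
A non-injective map from the 31-element set ℤ/31ℤ to itself takes at most 30 distinct values, so it cannot be surjective. Therefore h is not surjective.
Since h is not surjective, we determine |image(h)|. Computing x^20 mod 31 for each x (by repeated squaring, reducing mod 31 at every step), the values h(0), h(1), …, h(30) are: 0, 1, 1, 5, 1, 25, 5, 5, 1, 25, 25, 25, 5, 25, 5, 1, 1, 5, 25, 5, 25, 25, 25, 1, 5, 5, 25, 1, 5, 1, 1.
The distinct values are {0, 1, 5, 25}; there are 4 of them.

4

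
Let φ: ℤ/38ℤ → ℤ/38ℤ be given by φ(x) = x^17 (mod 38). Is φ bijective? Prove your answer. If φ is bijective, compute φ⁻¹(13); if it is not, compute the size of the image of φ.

Computing x^17 mod 38 for each x (by repeated squaring, reducing mod 38 at every step), the values φ(0), φ(1), …, φ(37) are: 0, 1, 10, 13, 24, 23, 16, 11, 12, 17, 2, 7, 8, 3, 34, 33, 6, 9, 18, 19, 20, 29, 32, 5, 4, 35, 30, 31, 36, 21, 26, 27, 22, 15, 14, 25, 28, 37.
Every element of ℤ/38ℤ appears exactly once in this list, so φ is a bijection, and in particular bijective.
Since φ is bijective, we read off the preimage of 13 from the same table: φ(3) = 13, so φ⁻¹(13) = 3.

3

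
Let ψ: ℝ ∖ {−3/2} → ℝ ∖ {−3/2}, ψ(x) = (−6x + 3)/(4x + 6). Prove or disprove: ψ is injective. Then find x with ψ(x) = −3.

Suppose ψ(a) = ψ(b). Cross-multiplying: (−6a + 3)(4b + 6) = (−6b + 3)(4a + 6).
Expanding both sides and cancelling the symmetric terms leaves −48·(a − b) = 0. Since −48 ≠ 0, a = b. Hence ψ is injective.
Solving ψ(x) = −3: cross-multiplying gives −6x + 3 = −3(4x + 6), which rearranges to 6x = −21, so x = −7/2.

-7/2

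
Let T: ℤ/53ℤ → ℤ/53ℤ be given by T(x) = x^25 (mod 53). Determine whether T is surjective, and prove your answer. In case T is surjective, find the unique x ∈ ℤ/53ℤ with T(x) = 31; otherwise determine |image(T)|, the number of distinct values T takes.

Since 53 is prime, the nonzero elements of ℤ/53ℤ form a cyclic group of order 52.
As gcd(25, 52) = 1, raising to the 25th power is a bijection on this group: if s^25 ≡ t^25 then (st^{−1})^25 = 1, and the only element of order dividing gcd(25, 52) = 1 is 1, so s = t.
With T(0) = 0 this makes T injective on all of ℤ/53ℤ, hence bijective (finite equal-size domain and codomain). In particular T is surjective.
Since T is surjective, we find the preimage of 31. The inverse of x ↦ x^25 on (ℤ/53ℤ)^× is x ↦ x^25, because 25·25 = 625 = 12·52 + 1 ≡ 1 (mod 52) and x^{52} = 1 for x ≠ 0 (Fermat). So T⁻¹(31) = 31^25 mod 53.
Repeated squaring mod 53: 31^1 ≡ 31, 31^2 ≡ 31² = 961 ≡ 7, 31^4 ≡ 7² = 49, 31^8 ≡ 49² = 2401 ≡ 16, 31^16 ≡ 16² = 256 ≡ 44. Since 25 = 16 + 8 + 1, 31^25 ≡ 44·16·31: 44·16 = 704 ≡ 15, then 15·31 = 465 ≡ 41. So 31^25 ≡ 41 (mod 53).
Hence T⁻¹(31) = 41.

41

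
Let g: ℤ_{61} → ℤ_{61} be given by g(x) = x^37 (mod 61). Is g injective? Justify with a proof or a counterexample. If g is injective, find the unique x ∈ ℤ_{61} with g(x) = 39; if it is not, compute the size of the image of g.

46

Since 61 is prime, the nonzero elements of ℤ_{61} form a cyclic group of order 60.
As gcd(37, 60) = 1, raising to the 37th power is a bijection on this group: if a^37 ≡ b^37 then (ab^{−1})^37 = 1, and the only element of order dividing gcd(37, 60) = 1 is 1, so a = b.
With g(0) = 0 this makes g injective on all of ℤ_{61}, hence bijective (finite equal-size domain and codomain). In particular g is injective.
Since g is injective, we find the preimage of 39. The inverse of x ↦ x^37 on (ℤ_{61})^× is x ↦ x^13, because 37·13 = 481 = 8·60 + 1 ≡ 1 (mod 60) and x^{60} = 1 for x ≠ 0 (Fermat). So g⁻¹(39) = 39^13 mod 61.
Repeated squaring mod 61: 39^1 ≡ 39, 39^2 ≡ 39² = 1521 ≡ 57, 39^4 ≡ 57² = 3249 ≡ 16, 39^8 ≡ 16² = 256 ≡ 12. Since 13 = 8 + 4 + 1, 39^13 ≡ 12·16·39: 12·16 = 192 ≡ 9, then 9·39 = 351 ≡ 46. So 39^13 ≡ 46 (mod 61).
Hence g⁻¹(39) = 46.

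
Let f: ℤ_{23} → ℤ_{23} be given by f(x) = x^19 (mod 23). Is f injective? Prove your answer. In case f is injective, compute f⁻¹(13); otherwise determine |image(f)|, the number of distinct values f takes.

9

Since 23 is prime, the nonzero elements of ℤ_{23} form a cyclic group of order 22.
As gcd(19, 22) = 1, raising to the 19th power is a bijection on this group: if s^19 ≡ t^19 then (st^{−1})^19 = 1, and the only element of order dividing gcd(19, 22) = 1 is 1, so s = t.
With f(0) = 0 this makes f injective on all of ℤ_{23}, hence bijective (finite equal-size domain and codomain). In particular f is injective.
Since f is injective, we find the preimage of 13. The inverse of x ↦ x^19 on (ℤ_{23})^× is x ↦ x^7, because 19·7 = 133 = 6·22 + 1 ≡ 1 (mod 22) and x^{22} = 1 for x ≠ 0 (Fermat). So f⁻¹(13) = 13^7 mod 23.
Repeated squaring mod 23: 13^1 ≡ 13, 13^2 ≡ 13² = 169 ≡ 8, 13^4 ≡ 8² = 64 ≡ 18. Since 7 = 4 + 2 + 1, 13^7 ≡ 18·8·13: 18·8 = 144 ≡ 6, then 6·13 = 78 ≡ 9. So 13^7 ≡ 9 (mod 23).
Hence f⁻¹(13) = 9.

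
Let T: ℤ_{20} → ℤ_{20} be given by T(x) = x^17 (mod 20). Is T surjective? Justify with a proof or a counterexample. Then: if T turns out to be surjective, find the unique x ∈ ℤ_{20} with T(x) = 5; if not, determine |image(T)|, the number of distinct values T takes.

15

T(0) = 0^17 = 0.
T(10): Repeated squaring mod 20: 10^1 ≡ 10, 10^2 ≡ 10² = 100 ≡ 0, 10^4 ≡ 0² = 0, 10^8 ≡ 0² = 0, 10^16 ≡ 0² = 0. Since 17 = 16 + 1, 10^17 ≡ 0·10: 0·10 = 0. So 10^17 ≡ 0 (mod 20).
So T(0) = T(10) = 0 while 0 ≠ 10, so T is not injective.
A non-injective map from the 20-element set ℤ_{20} to itself takes at most 19 distinct values, so it cannot be surjective. So T is not surjective.
Since T is not surjective, we determine |image(T)|. Computing x^17 mod 20 for each x (by repeated squaring, reducing mod 20 at every step), the values T(0), T(1), …, T(19) are: 0, 1, 12, 3, 4, 5, 16, 7, 8, 9, 0, 11, 12, 13, 4, 15, 16, 17, 8, 19.
The distinct values are {0, 1, 3, 4, 5, 7, 8, 9, 11, 12, 13, 15, 16, 17, 19}; there are 15 of them.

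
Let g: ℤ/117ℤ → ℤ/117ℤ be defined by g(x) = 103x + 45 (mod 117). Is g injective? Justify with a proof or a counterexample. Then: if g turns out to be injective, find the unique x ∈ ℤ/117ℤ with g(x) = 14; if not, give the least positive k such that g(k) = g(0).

44

By definition, injectivity means: for all a, b in the domain, g(a) = g(b) implies a = b.
Suppose g(a) = g(b) in ℤ/117ℤ. Then 103a + 45 ≡ 103b + 45 (mod 117), therefore 103(a − b) ≡ 0 (mod 117).
Since gcd(103, 117) = 1, 103 is invertible modulo 117, hence a − b ≡ 0 (mod 117), i.e. a = b.
Hence g is injective.
We now compute 103⁻¹ mod 117 explicitly. Euclid's algorithm: 117 = 1·103 + 14, 103 = 7·14 + 5, 14 = 2·5 + 4, 5 = 1·4 + 1; back-substituting gives 1 = 25·103 − 22·117, so 103⁻¹ ≡ 25 (mod 117).
Since g is injective, we find g⁻¹(14): we need 103x ≡ 14 − 45 ≡ 86 (mod 117). Using 103⁻¹ = 25: x ≡ 25·86 = 2150 = 18·117 + 44, so x = 44.
Check: g(44) = 103·44 + 45 = 4577 = 39·117 + 14 ≡ 14 (mod 117).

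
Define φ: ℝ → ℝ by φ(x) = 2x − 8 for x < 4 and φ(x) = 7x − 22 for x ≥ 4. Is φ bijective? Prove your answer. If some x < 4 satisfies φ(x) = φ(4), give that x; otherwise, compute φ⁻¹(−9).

Both pieces are strictly increasing (slopes 2 and 7), so each is injective on its own interval.
The left piece maps (−∞, 4) onto (−∞, 0); the right piece maps [4, ∞) onto [6, ∞).
The images leave a gap (0 has no preimage), so φ is not surjective, hence not bijective.
Because the two images are disjoint, no x < 4 has φ(x) = φ(4), so we compute φ⁻¹(−9): −9 lies in (−∞, 0), so solve 2x − 8 = −9: x = (−9 + 8)/2 = −1/2.

-1/2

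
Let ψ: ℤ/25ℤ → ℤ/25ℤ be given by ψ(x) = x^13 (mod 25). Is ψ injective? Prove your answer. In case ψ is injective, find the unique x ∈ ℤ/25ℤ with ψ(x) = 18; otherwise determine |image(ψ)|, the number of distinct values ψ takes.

21

ψ(0) = 0^13 = 0.
ψ(5): Repeated squaring mod 25: 5^1 ≡ 5, 5^2 ≡ 5² = 25 ≡ 0, 5^4 ≡ 0² = 0, 5^8 ≡ 0² = 0. Since 13 = 8 + 4 + 1, 5^13 ≡ 0·0·5: 0·0 = 0, then 0·5 = 0. So 5^13 ≡ 0 (mod 25).
So ψ(0) = ψ(5) = 0 while 0 ≠ 5, hence ψ is not injective.
Since ψ is not injective, we determine |image(ψ)|. Computing x^13 mod 25 for each x (by repeated squaring, reducing mod 25 at every step), the values ψ(0), ψ(1), …, ψ(24) are: 0, 1, 17, 23, 14, 0, 16, 7, 13, 4, 0, 6, 22, 3, 19, 0, 21, 12, 18, 9, 0, 11, 2, 8, 24.
The distinct values are {0, 1, 2, 3, 4, 6, 7, 8, 9, 11, 12, 13, 14, 16, 17, 18, 19, 21, 22, 23, 24}; there are 21 of them.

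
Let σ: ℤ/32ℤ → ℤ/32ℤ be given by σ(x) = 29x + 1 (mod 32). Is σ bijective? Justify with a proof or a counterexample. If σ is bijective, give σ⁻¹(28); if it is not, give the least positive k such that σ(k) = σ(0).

Suppose σ(s) = σ(t) in ℤ/32ℤ. Then 29s + 1 ≡ 29t + 1 (mod 32), therefore 29(s − t) ≡ 0 (mod 32).
Since gcd(29, 32) = 1, 29 is invertible modulo 32, hence s − t ≡ 0 (mod 32), i.e. s = t.
We now compute 29⁻¹ mod 32 explicitly. Euclid's algorithm: 32 = 1·29 + 3, 29 = 9·3 + 2, 3 = 1·2 + 1; back-substituting gives 1 = 21·29 − 19·32, so 29⁻¹ ≡ 21 (mod 32).
Then y ↦ 21(y − 1) is a two-sided inverse to σ, so every y ∈ ℤ/32ℤ has a preimage.
So σ is bijective.
Since σ is bijective, we compute σ⁻¹(28): solve 29x + 1 ≡ 28 (mod 32), i.e. 29x ≡ 27 (mod 32).
Multiplying by 29⁻¹ = 21 gives x ≡ 21·27 = 567 = 17·32 + 23 ≡ 23 (mod 32).
Check: σ(23) = 29·23 + 1 = 668 = 20·32 + 28 ≡ 28 (mod 32).

23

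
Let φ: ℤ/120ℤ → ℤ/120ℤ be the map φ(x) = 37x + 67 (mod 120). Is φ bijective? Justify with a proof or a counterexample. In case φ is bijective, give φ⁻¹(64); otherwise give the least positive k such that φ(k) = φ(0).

81

Suppose φ(u) = φ(v) in ℤ/120ℤ. Then 37u + 67 ≡ 37v + 67 (mod 120), thus 37(u − v) ≡ 0 (mod 120).
Since gcd(37, 120) = 1, 37 is invertible modulo 120, thus u − v ≡ 0 (mod 120), i.e. u = v.
We now compute 37⁻¹ mod 120 explicitly. Euclid's algorithm: 120 = 3·37 + 9, 37 = 4·9 + 1; back-substituting gives 1 = 13·37 − 4·120, so 37⁻¹ ≡ 13 (mod 120).
Then y ↦ 13(y − 67) is a two-sided inverse to φ, so every y ∈ ℤ/120ℤ has a preimage.
Hence φ is bijective.
Since φ is bijective, we compute φ⁻¹(64): solve 37x + 67 ≡ 64 (mod 120), i.e. 37x ≡ 117 (mod 120).
Multiplying by 37⁻¹ = 13 gives x ≡ 13·117 = 1521 = 12·120 + 81 ≡ 81 (mod 120).
Check: φ(81) = 37·81 + 67 = 3064 = 25·120 + 64 ≡ 64 (mod 120).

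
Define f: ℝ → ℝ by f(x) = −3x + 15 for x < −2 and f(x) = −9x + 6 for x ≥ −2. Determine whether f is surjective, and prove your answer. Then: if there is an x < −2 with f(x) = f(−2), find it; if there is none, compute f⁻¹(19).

-3

Both pieces are strictly decreasing (slopes −3 and −9), so each is injective on its own interval.
The left piece maps (−∞, −2) onto (21, ∞); the right piece maps [−2, ∞) onto (−∞, 24].
The union (21, ∞) ∪ (−∞, 24] covers ℝ, so f is surjective.
For the follow-up: the images overlap, so an x < −2 with f(x) = f(−2) exists. f(−2) = 24; solving −3x + 15 = 24 for x < −2 gives x = (24 − 15)/(−3) = −3.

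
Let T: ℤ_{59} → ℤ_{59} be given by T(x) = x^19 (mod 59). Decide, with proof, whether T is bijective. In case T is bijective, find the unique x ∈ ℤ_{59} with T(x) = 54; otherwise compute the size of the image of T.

42

Since 59 is prime, the nonzero elements of ℤ_{59} form a cyclic group of order 58.
As gcd(19, 58) = 1, raising to the 19th power is a bijection on this group: if x_1^19 ≡ x_2^19 then (x_1x_2^{−1})^19 = 1, and the only element of order dividing gcd(19, 58) = 1 is 1, so x_1 = x_2.
With T(0) = 0 this makes T injective on all of ℤ_{59}, hence bijective (finite equal-size domain and codomain). In particular T is bijective.
Since T is bijective, we find the preimage of 54. The inverse of x ↦ x^19 on (ℤ_{59})^× is x ↦ x^55, because 19·55 = 1045 = 18·58 + 1 ≡ 1 (mod 58) and x^{58} = 1 for x ≠ 0 (Fermat). So T⁻¹(54) = 54^55 mod 59.
Repeated squaring mod 59: 54^1 ≡ 54, 54^2 ≡ 54² = 2916 ≡ 25, 54^4 ≡ 25² = 625 ≡ 35, 54^8 ≡ 35² = 1225 ≡ 45, 54^16 ≡ 45² = 2025 ≡ 19, 54^32 ≡ 19² = 361 ≡ 7. Since 55 = 32 + 16 + 4 + 2 + 1, 54^55 ≡ 7·19·35·25·54: 7·19 = 133 ≡ 15, then 15·35 = 525 ≡ 53, then 53·25 = 1325 ≡ 27, then 27·54 = 1458 ≡ 42. So 54^55 ≡ 42 (mod 59).
Hence T⁻¹(54) = 42.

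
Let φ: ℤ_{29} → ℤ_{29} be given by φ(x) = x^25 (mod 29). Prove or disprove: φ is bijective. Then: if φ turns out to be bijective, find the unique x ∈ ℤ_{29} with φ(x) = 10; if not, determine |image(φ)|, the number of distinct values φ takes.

18

Since 29 is prime, the nonzero elements of ℤ_{29} form a cyclic group of order 28.
As gcd(25, 28) = 1, raising to the 25th power is a bijection on this group: if u^25 ≡ v^25 then (uv^{−1})^25 = 1, and the only element of order dividing gcd(25, 28) = 1 is 1, so u = v.
With φ(0) = 0 this makes φ injective on all of ℤ_{29}, hence bijective (finite equal-size domain and codomain). In particular φ is bijective.
Since φ is bijective, we find the preimage of 10. The inverse of x ↦ x^25 on (ℤ_{29})^× is x ↦ x^9, because 25·9 = 225 = 8·28 + 1 ≡ 1 (mod 28) and x^{28} = 1 for x ≠ 0 (Fermat). So φ⁻¹(10) = 10^9 mod 29.
Repeated squaring mod 29: 10^1 ≡ 10, 10^2 ≡ 10² = 100 ≡ 13, 10^4 ≡ 13² = 169 ≡ 24, 10^8 ≡ 24² = 576 ≡ 25. Since 9 = 8 + 1, 10^9 ≡ 25·10: 25·10 = 250 ≡ 18. So 10^9 ≡ 18 (mod 29).
Hence φ⁻¹(10) = 18.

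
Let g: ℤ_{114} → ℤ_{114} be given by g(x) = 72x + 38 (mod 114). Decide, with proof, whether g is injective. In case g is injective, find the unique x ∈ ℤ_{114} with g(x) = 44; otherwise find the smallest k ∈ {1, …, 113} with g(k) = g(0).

19

Recall that injectivity means: for all s, t in the domain, g(s) = g(t) implies s = t.
We have gcd(72, 114) = 6 > 1. Taking s = 0 and t = 19: g(0) = 38 and g(19) = 72·19 + 38 = 1406 ≡ 38 (mod 114).
So g(0) = g(19) while 0 ≠ 19, thus g is not injective.
Since g is not injective, we find the least positive k with g(k) = g(0): this means 72k ≡ 0 (mod 114), i.e. 114 ∣ 72k. Since gcd(72, 114) = 6, dividing through by 6 this holds exactly when 19 ∣ 12k, and as gcd(12, 19) = 1, exactly when 19 ∣ k.
The smallest positive such k is 19.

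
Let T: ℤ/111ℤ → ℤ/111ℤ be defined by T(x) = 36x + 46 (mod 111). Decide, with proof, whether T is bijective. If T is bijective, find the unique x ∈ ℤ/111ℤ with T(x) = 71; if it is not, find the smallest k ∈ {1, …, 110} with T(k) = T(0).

37

We have gcd(36, 111) = 3 > 1. Taking s = 0 and t = 37: T(0) = 46 and T(37) = 36·37 + 46 = 1378 ≡ 46 (mod 111).
So T(0) = T(37) while 0 ≠ 37, thus T is not injective, hence not bijective.
Since T is not bijective, we find the least positive k with T(k) = T(0): this means 36k ≡ 0 (mod 111), i.e. 111 ∣ 36k. Since gcd(36, 111) = 3, dividing through by 3 this holds exactly when 37 ∣ 12k, and as gcd(12, 37) = 1, exactly when 37 ∣ k.
The smallest positive such k is 37.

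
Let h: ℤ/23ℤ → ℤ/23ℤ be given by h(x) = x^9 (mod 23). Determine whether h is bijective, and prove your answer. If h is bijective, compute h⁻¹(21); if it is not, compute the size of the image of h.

14

Since 23 is prime, the nonzero elements of ℤ/23ℤ form a cyclic group of order 22.
As gcd(9, 22) = 1, raising to the 9th power is a bijection on this group: if a^9 ≡ b^9 then (ab^{−1})^9 = 1, and the only element of order dividing gcd(9, 22) = 1 is 1, so a = b.
With h(0) = 0 this makes h injective on all of ℤ/23ℤ, hence bijective (finite equal-size domain and codomain). In particular h is bijective.
Since h is bijective, we find the preimage of 21. The inverse of x ↦ x^9 on (ℤ/23ℤ)^× is x ↦ x^5, because 9·5 = 45 = 2·22 + 1 ≡ 1 (mod 22) and x^{22} = 1 for x ≠ 0 (Fermat). So h⁻¹(21) = 21^5 mod 23.
Repeated squaring mod 23: 21^1 ≡ 21, 21^2 ≡ 21² = 441 ≡ 4, 21^4 ≡ 4² = 16. Since 5 = 4 + 1, 21^5 ≡ 16·21: 16·21 = 336 ≡ 14. So 21^5 ≡ 14 (mod 23).
Hence h⁻¹(21) = 14.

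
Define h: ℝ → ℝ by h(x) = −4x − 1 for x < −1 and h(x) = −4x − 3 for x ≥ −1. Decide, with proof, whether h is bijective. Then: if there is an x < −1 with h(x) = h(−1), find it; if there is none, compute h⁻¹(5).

Both pieces are strictly decreasing (slopes −4 and −4), so each is injective on its own interval.
The left piece maps (−∞, −1) onto (3, ∞); the right piece maps [−1, ∞) onto (−∞, 1].
The images leave a gap (3 has no preimage), so h is not surjective, hence not bijective.
Because the two images are disjoint, no x < −1 has h(x) = h(−1), so we compute h⁻¹(5): 5 lies in (3, ∞), so solve −4x − 1 = 5: x = (5 + 1)/(−4) = −3/2.

-3/2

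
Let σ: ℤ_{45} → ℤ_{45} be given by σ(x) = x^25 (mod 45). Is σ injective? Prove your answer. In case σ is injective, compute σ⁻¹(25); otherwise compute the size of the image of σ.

35

σ(0) = 0^25 = 0.
σ(15): Repeated squaring mod 45: 15^1 ≡ 15, 15^2 ≡ 15² = 225 ≡ 0, 15^4 ≡ 0² = 0, 15^8 ≡ 0² = 0, 15^16 ≡ 0² = 0. Since 25 = 16 + 8 + 1, 15^25 ≡ 0·0·15: 0·0 = 0, then 0·15 = 0. So 15^25 ≡ 0 (mod 45).
So σ(0) = σ(15) = 0 while 0 ≠ 15, therefore σ is not injective.
Since σ is not injective, we determine |image(σ)|. Computing x^25 mod 45 for each x (by repeated squaring, reducing mod 45 at every step), the values σ(0), σ(1), …, σ(44) are: 0, 1, 2, 18, 4, 5, 36, 7, 8, 9, 10, 11, 27, 13, 14, 0, 16, 17, 18, 19, 20, 36, 22, 23, 9, 25, 26, 27, 28, 29, 0, 31, 32, 18, 34, 35, 36, 37, 38, 9, 40, 41, 27, 43, 44.
The distinct values are {0, 1, 2, 4, 5, 7, 8, 9, 10, 11, 13, 14, 16, 17, 18, 19, 20, 22, 23, 25, 26, 27, 28, 29, 31, 32, 34, 35, 36, 37, 38, 40, 41, 43, 44}; there are 35 of them.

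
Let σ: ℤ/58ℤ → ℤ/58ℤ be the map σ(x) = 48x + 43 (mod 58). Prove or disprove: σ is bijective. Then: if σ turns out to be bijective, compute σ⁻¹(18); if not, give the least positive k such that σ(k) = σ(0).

By definition, σ is injective if σ(u) = σ(v) implies u = v.
We have gcd(48, 58) = 2 > 1. Taking u = 0 and v = 29: σ(0) = 43 and σ(29) = 48·29 + 43 = 1435 ≡ 43 (mod 58).
So σ(0) = σ(29) while 0 ≠ 29, thus σ is not injective, hence not bijective.
Since σ is not bijective, we find the least positive k with σ(k) = σ(0): this means 48k ≡ 0 (mod 58), i.e. 58 ∣ 48k. Since gcd(48, 58) = 2, dividing through by 2 this holds exactly when 29 ∣ 24k, and as gcd(24, 29) = 1, exactly when 29 ∣ k.
The smallest positive such k is 29.

29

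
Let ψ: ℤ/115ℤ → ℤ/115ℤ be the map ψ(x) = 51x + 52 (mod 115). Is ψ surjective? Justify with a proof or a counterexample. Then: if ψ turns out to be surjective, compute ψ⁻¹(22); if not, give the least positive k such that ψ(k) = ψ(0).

Since gcd(51, 115) = 1, 51 is invertible modulo 115. Euclid's algorithm: 115 = 2·51 + 13, 51 = 3·13 + 12, 13 = 1·12 + 1; back-substituting gives 1 = 106·51 − 47·115, so 51⁻¹ ≡ 106 (mod 115).
For any y ∈ ℤ/115ℤ, x = 106(y − 52) mod 115 satisfies ψ(x) = 51·106(y − 52) + 52 ≡ y (since 51·106 ≡ 1 mod 115). So every y has a preimage.
Thus ψ is surjective.
Since ψ is surjective, we compute ψ⁻¹(22): solve 51x + 52 ≡ 22 (mod 115), i.e. 51x ≡ 85 (mod 115).
Multiplying by 51⁻¹ = 106 gives x ≡ 106·85 = 9010 = 78·115 + 40 ≡ 40 (mod 115).
Check: ψ(40) = 51·40 + 52 = 2092 = 18·115 + 22 ≡ 22 (mod 115).

40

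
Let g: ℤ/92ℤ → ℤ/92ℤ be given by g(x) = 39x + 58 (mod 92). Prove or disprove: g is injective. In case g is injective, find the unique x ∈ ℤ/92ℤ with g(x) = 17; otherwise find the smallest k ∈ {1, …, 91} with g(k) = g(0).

65

By definition, g is injective if g(u) = g(v) implies u = v.
Suppose g(u) = g(v) in ℤ/92ℤ. Then 39u + 58 ≡ 39v + 58 (mod 92), so 39(u − v) ≡ 0 (mod 92).
Since gcd(39, 92) = 1, 39 is invertible modulo 92, thus u − v ≡ 0 (mod 92), i.e. u = v.
Therefore g is injective.
We now compute 39⁻¹ mod 92 explicitly. Euclid's algorithm: 92 = 2·39 + 14, 39 = 2·14 + 11, 14 = 1·11 + 3, 11 = 3·3 + 2, 3 = 1·2 + 1; back-substituting gives 1 = 59·39 − 25·92, so 39⁻¹ ≡ 59 (mod 92).
Since g is injective, we compute g⁻¹(17): solve 39x + 58 ≡ 17 (mod 92), i.e. 39x ≡ 51 (mod 92).
Multiplying by 39⁻¹ = 59 gives x ≡ 59·51 = 3009 = 32·92 + 65 ≡ 65 (mod 92).
Check: g(65) = 39·65 + 58 = 2593 = 28·92 + 17 ≡ 17 (mod 92).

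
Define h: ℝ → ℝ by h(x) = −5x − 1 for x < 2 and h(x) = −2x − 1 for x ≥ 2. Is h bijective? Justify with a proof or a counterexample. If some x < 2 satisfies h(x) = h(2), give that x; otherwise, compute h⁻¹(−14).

4/5

Both pieces are strictly decreasing (slopes −5 and −2), so each is injective on its own interval.
The left piece maps (−∞, 2) onto (−11, ∞); the right piece maps [2, ∞) onto (−∞, −5].
These images overlap. In particular h(2) = −5 (right piece), and solving −5x − 1 = −5 on the left piece gives x = 4/5 < 2.
So h(4/5) = h(2) with 4/5 ≠ 2, and h is not injective, hence not bijective. This x = 4/5 is the requested value below 2.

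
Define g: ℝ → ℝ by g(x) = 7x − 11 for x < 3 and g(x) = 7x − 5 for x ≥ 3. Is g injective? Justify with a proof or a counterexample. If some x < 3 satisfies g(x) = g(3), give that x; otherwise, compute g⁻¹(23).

4

Both pieces are strictly increasing (slopes 7 and 7), so each is injective on its own interval.
The left piece maps (−∞, 3) onto (−∞, 10); the right piece maps [3, ∞) onto [16, ∞).
These images are disjoint, so no value is attained by both pieces. Therefore g is injective.
Because the two images are disjoint, no x < 3 has g(x) = g(3), so we compute g⁻¹(23): 23 lies in [16, ∞), so solve 7x − 5 = 23: x = (23 + 5)/7 = 4.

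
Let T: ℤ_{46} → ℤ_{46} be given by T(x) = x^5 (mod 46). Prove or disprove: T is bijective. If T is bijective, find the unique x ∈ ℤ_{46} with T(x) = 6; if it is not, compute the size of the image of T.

Computing x^5 mod 46 for each x (by repeated squaring, reducing mod 46 at every step), the values T(0), T(1), …, T(45) are: 0, 1, 32, 13, 12, 43, 2, 17, 16, 31, 42, 5, 18, 27, 38, 7, 6, 21, 26, 11, 10, 37, 22, 23, 24, 9, 36, 35, 20, 25, 40, 39, 8, 19, 28, 41, 4, 15, 30, 29, 44, 3, 34, 33, 14, 45.
Every element of ℤ_{46} appears exactly once in this list, so T is a bijection, and in particular bijective.
Since T is bijective, we read off the preimage of 6 from the same table: T(16) = 6, so T⁻¹(6) = 16.

16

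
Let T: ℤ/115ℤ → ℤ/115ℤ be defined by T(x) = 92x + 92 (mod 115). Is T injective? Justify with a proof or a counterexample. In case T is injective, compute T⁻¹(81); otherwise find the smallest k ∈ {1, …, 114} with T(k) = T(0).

5

Recall that T is injective if T(u) = T(v) implies u = v.
We have gcd(92, 115) = 23 > 1. Taking u = 0 and v = 5: T(0) = 92 and T(5) = 92·5 + 92 = 552 ≡ 92 (mod 115).
So T(0) = T(5) while 0 ≠ 5, therefore T is not injective.
Since T is not injective, we find the least positive k with T(k) = T(0): this means 92k ≡ 0 (mod 115), i.e. 115 ∣ 92k. Since gcd(92, 115) = 23, dividing through by 23 this holds exactly when 5 ∣ 4k, and as gcd(4, 5) = 1, exactly when 5 ∣ k.
The smallest positive such k is 5.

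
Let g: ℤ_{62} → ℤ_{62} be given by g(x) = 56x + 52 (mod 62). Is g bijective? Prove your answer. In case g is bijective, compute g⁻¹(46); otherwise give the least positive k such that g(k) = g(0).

31

Recall: injectivity means: for all u, v in the domain, g(u) = g(v) implies u = v.
We have gcd(56, 62) = 2 > 1. Taking u = 0 and v = 31: g(0) = 52 and g(31) = 56·31 + 52 = 1788 ≡ 52 (mod 62).
So g(0) = g(31) while 0 ≠ 31, thus g is not injective, hence not bijective.
Since g is not bijective, we find the least positive k with g(k) = g(0): this means 56k ≡ 0 (mod 62), i.e. 62 ∣ 56k. Since gcd(56, 62) = 2, dividing through by 2 this holds exactly when 31 ∣ 28k, and as gcd(28, 31) = 1, exactly when 31 ∣ k.
The smallest positive such k is 31.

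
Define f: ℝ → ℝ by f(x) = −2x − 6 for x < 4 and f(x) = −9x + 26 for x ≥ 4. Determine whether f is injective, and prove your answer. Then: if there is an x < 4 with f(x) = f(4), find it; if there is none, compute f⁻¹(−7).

Both pieces are strictly decreasing (slopes −2 and −9), so each is injective on its own interval.
The left piece maps (−∞, 4) onto (−14, ∞); the right piece maps [4, ∞) onto (−∞, −10].
These images overlap. In particular f(4) = −10 (right piece), and solving −2x − 6 = −10 on the left piece gives x = 2 < 4.
So f(2) = f(4) with 2 ≠ 4, and f is not injective. This x = 2 is the requested value below 4.

2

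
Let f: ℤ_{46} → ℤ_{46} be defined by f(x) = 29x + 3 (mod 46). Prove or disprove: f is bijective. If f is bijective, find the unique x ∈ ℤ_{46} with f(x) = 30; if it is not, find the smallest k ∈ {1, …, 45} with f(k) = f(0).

Recall: injectivity means: for all u, v in the domain, f(u) = f(v) implies u = v.
If f(u) = f(v), then 29u ≡ 29v (mod 46). Because gcd(29, 46) = 1, we may cancel 29 to get u ≡ v (mod 46).
We now compute 29⁻¹ mod 46 explicitly. Euclid's algorithm: 46 = 1·29 + 17, 29 = 1·17 + 12, 17 = 1·12 + 5, 12 = 2·5 + 2, 5 = 2·2 + 1; back-substituting gives 1 = 27·29 − 17·46, so 29⁻¹ ≡ 27 (mod 46).
Then y ↦ 27(y − 3) is a two-sided inverse to f, so every y ∈ ℤ_{46} has a preimage.
So f is bijective.
Since f is bijective, we find f⁻¹(30): we need 29x ≡ 30 − 3 ≡ 27 (mod 46). Using 29⁻¹ = 27: x ≡ 27·27 = 729 = 15·46 + 39, so x = 39.
Check: f(39) = 29·39 + 3 = 1134 = 24·46 + 30 ≡ 30 (mod 46).

39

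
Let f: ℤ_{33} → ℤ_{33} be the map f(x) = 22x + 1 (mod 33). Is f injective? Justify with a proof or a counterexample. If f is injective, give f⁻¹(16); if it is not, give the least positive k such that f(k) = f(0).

By definition, f is injective when f(x_1) = f(x_2) forces x_1 = x_2.
We have gcd(22, 33) = 11 > 1. Taking x_1 = 0 and x_2 = 3: f(0) = 1 and f(3) = 22·3 + 1 = 67 ≡ 1 (mod 33).
So f(0) = f(3) while 0 ≠ 3, hence f is not injective.
Since f is not injective, we find the least positive k with f(k) = f(0): this means 22k ≡ 0 (mod 33), i.e. 33 ∣ 22k. Since gcd(22, 33) = 11, dividing through by 11 this holds exactly when 3 ∣ 2k, and as gcd(2, 3) = 1, exactly when 3 ∣ k.
The smallest positive such k is 3.

3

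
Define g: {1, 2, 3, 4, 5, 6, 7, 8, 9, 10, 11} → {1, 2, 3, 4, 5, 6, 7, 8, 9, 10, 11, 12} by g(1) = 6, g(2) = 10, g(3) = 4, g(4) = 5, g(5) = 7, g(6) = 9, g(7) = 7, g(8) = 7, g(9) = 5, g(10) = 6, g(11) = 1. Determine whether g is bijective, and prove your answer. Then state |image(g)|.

7

g(5) = 7 = g(7) with 5 ≠ 7, so g is not injective, hence not bijective.
The image of g is {1, 4, 5, 6, 7, 9, 10}, which has 7 elements.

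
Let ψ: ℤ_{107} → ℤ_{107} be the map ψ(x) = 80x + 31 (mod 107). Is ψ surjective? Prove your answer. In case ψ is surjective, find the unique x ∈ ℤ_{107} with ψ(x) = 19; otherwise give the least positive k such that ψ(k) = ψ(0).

Since gcd(80, 107) = 1, 80 is invertible modulo 107. Euclid's algorithm: 107 = 1·80 + 27, 80 = 2·27 + 26, 27 = 1·26 + 1; back-substituting gives 1 = 103·80 − 77·107, so 80⁻¹ ≡ 103 (mod 107).
For any y ∈ ℤ_{107}, x = 103(y − 31) mod 107 satisfies ψ(x) = 80·103(y − 31) + 31 ≡ y (since 80·103 ≡ 1 mod 107). So every y has a preimage.
So ψ is surjective.
Since ψ is surjective, we find ψ⁻¹(19): we need 80x ≡ 19 − 31 ≡ 95 (mod 107). Using 80⁻¹ = 103: x ≡ 103·95 = 9785 = 91·107 + 48, so x = 48.
Check: ψ(48) = 80·48 + 31 = 3871 = 36·107 + 19 ≡ 19 (mod 107).

48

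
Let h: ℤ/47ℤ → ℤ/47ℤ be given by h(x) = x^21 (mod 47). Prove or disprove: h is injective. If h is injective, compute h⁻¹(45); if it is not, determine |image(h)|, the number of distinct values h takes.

20

Since 47 is prime, the nonzero elements of ℤ/47ℤ form a cyclic group of order 46.
As gcd(21, 46) = 1, raising to the 21st power is a bijection on this group: if a^21 ≡ b^21 then (ab^{−1})^21 = 1, and the only element of order dividing gcd(21, 46) = 1 is 1, so a = b.
With h(0) = 0 this makes h injective on all of ℤ/47ℤ, hence bijective (finite equal-size domain and codomain). In particular h is injective.
Since h is injective, we find the preimage of 45. The inverse of x ↦ x^21 on (ℤ/47ℤ)^× is x ↦ x^11, because 21·11 = 231 = 5·46 + 1 ≡ 1 (mod 46) and x^{46} = 1 for x ≠ 0 (Fermat). So h⁻¹(45) = 45^11 mod 47.
Repeated squaring mod 47: 45^1 ≡ 45, 45^2 ≡ 45² = 2025 ≡ 4, 45^4 ≡ 4² = 16, 45^8 ≡ 16² = 256 ≡ 21. Since 11 = 8 + 2 + 1, 45^11 ≡ 21·4·45: 21·4 = 84 ≡ 37, then 37·45 = 1665 ≡ 20. So 45^11 ≡ 20 (mod 47).
Hence h⁻¹(45) = 20.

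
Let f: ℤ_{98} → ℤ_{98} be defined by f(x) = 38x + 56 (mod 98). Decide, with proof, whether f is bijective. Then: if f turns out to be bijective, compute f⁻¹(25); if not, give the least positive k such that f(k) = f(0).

49

We have gcd(38, 98) = 2 > 1. Taking x_1 = 0 and x_2 = 49: f(0) = 56 and f(49) = 38·49 + 56 = 1918 ≡ 56 (mod 98).
So f(0) = f(49) while 0 ≠ 49, thus f is not injective, hence not bijective.
Since f is not bijective, we find the least positive k with f(k) = f(0): this means 38k ≡ 0 (mod 98), i.e. 98 ∣ 38k. Since gcd(38, 98) = 2, dividing through by 2 this holds exactly when 49 ∣ 19k, and as gcd(19, 49) = 1, exactly when 49 ∣ k.
The smallest positive such k is 49.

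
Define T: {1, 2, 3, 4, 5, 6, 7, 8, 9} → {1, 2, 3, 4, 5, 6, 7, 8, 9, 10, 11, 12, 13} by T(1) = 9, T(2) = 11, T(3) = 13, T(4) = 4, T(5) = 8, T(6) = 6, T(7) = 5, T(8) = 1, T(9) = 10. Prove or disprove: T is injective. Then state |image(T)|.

The values T(1), …, T(9) are 9, 11, 13, 4, 8, 6, 5, 1, 10 — all distinct.
So T(a) = T(b) only when a = b, and T is injective.
The image of T is {1, 4, 5, 6, 8, 9, 10, 11, 13}, which has 9 elements.

9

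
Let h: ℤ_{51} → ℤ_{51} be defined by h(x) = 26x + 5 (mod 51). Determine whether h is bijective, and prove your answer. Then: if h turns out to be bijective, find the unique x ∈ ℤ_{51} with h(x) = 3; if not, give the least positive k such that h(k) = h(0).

If h(u) = h(v), then 26u ≡ 26v (mod 51). Because gcd(26, 51) = 1, we may cancel 26 to get u ≡ v (mod 51).
We now compute 26⁻¹ mod 51 explicitly. Euclid's algorithm: 51 = 1·26 + 25, 26 = 1·25 + 1; back-substituting gives 1 = 2·26 − 1·51, so 26⁻¹ ≡ 2 (mod 51).
For any y ∈ ℤ_{51}, x = 2(y − 5) mod 51 satisfies h(x) = 26·2(y − 5) + 5 ≡ y (since 26·2 ≡ 1 mod 51). So every y has a preimage.
Hence h is bijective.
Since h is bijective, we compute h⁻¹(3): solve 26x + 5 ≡ 3 (mod 51), i.e. 26x ≡ 49 (mod 51).
Multiplying by 26⁻¹ = 2 gives x ≡ 2·49 = 98 = 1·51 + 47 ≡ 47 (mod 51).
Check: h(47) = 26·47 + 5 = 1227 = 24·51 + 3 ≡ 3 (mod 51).

47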